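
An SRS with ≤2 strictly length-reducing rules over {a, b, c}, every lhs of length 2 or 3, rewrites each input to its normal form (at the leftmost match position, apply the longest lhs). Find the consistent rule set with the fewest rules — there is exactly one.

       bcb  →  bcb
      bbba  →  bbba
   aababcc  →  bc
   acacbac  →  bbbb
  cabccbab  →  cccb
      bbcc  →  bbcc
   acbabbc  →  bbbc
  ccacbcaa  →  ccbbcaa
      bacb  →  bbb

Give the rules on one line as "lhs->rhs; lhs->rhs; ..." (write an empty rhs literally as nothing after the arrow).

  | bcb
  | bbba
  | aababcc => aabcc => acc => bc
  | acacbac => bacbac => bbbac => bbbb

ab->; ac->b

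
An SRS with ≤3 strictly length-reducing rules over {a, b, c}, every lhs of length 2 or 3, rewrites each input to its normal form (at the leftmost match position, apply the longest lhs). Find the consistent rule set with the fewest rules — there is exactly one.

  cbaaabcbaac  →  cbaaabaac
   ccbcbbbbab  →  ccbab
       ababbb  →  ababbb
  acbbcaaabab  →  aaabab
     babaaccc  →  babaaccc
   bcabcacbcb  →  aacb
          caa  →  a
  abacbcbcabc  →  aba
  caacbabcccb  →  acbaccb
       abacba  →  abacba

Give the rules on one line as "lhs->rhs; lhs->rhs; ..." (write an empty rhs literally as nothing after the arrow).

bc->; ca->; cbb->cb

  | cbaaabcbaac => cbaaabaac
  | ccbcbbbbab => ccbbbbab => ccbbbab => ccbbab => ccbab
  | ababbb
  | acbbcaaabab => acbcaaabab => acaaabab => aaabab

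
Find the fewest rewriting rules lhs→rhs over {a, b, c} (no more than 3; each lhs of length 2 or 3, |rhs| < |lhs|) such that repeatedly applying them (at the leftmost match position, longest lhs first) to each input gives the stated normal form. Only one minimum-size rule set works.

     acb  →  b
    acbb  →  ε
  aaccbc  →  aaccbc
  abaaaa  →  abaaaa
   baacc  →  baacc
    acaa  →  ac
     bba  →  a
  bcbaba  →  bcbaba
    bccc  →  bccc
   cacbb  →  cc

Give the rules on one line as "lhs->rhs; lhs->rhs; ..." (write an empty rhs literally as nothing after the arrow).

  | acb => b
  | acbb => bb => ε
  | aaccbc
  | abaaaa

acb->b; bb->; ca->c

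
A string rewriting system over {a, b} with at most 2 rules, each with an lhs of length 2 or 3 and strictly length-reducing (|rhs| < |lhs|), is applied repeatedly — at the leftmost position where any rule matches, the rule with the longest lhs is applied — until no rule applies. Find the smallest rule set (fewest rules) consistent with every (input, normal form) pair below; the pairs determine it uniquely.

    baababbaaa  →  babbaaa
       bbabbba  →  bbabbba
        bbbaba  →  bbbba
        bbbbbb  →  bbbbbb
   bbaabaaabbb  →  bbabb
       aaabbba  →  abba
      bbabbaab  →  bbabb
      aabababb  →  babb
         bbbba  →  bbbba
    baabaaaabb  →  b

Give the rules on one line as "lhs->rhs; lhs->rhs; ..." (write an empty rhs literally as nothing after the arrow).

  | baababbaaa => babbaaa
  | bbabbba
  | bbbaba => bbbba
  | bbbbbb

aab->; aba->ba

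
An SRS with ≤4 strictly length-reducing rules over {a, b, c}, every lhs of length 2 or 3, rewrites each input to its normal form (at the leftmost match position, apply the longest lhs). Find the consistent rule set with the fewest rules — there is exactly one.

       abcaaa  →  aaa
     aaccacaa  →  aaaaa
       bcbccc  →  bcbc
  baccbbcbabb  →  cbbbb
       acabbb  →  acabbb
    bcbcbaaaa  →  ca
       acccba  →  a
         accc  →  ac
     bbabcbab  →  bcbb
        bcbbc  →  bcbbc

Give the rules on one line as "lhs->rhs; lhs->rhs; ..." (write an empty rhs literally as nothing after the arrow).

ba->c; caa->aa; cc->

  | abcaaa => abaaa => acaa => aaa
  | aaccacaa => aaacaa => aaaaa
  | bcbccc => bcbc
  | baccbbcbabb => cccbbcbabb => cbbcbabb => cbbccbb => cbbbb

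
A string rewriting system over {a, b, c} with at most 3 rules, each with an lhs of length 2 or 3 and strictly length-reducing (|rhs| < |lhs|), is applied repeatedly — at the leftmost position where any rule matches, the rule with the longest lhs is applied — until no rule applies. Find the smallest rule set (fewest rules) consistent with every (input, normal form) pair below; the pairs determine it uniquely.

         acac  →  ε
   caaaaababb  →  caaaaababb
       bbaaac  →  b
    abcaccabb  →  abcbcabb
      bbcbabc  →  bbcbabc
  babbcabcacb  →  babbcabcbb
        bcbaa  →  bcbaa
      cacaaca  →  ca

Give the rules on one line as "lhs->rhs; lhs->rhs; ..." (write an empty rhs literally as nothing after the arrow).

aac->ac; ac->b; bac->

  | acac => bac => ε
  | caaaaababb
  | bbaaac => bbaac => bbac => b
  | abcaccabb => abcbcabb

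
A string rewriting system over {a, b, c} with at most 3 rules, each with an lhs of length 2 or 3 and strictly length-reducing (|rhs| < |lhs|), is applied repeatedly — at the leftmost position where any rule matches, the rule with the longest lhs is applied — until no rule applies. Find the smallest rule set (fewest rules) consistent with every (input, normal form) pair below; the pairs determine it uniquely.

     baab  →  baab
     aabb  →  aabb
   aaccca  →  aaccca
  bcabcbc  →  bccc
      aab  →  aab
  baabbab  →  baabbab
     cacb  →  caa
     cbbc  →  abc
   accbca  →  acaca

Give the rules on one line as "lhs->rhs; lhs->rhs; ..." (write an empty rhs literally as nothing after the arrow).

aba->c; cb->a

  | baab
  | aabb
  | aaccca
  | bcabcbc => bcabac => bccc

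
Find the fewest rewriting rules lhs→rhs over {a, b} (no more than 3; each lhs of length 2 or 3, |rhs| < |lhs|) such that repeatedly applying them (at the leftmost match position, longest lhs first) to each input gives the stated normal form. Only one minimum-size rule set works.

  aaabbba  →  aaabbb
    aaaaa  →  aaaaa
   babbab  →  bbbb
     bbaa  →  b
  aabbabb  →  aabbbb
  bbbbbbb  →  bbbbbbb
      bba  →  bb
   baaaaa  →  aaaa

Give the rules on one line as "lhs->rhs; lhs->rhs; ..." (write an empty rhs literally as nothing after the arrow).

  | aaabbba => aaabbb
  | aaaaa
  | babbab => bbbab => bbbb
  | bbaa => ba => b

ba->b; baa->a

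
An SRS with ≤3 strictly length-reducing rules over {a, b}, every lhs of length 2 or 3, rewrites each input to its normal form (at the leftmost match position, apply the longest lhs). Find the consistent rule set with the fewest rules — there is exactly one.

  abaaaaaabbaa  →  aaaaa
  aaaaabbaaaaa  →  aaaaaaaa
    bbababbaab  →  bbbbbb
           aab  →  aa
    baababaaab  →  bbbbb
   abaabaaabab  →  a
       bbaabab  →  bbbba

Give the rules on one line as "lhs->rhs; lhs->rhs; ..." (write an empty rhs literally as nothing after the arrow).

  | abaaaaaabbaa => aaaaabbaa => aaaaabaa => aaaaa
  | aaaaabbaaaaa => aaaaabaaaaa => aaaaaaaa
  | bbababbaab => bbbbaab => bbbbbb
  | aab => aa

ab->a; aba->; baa->bb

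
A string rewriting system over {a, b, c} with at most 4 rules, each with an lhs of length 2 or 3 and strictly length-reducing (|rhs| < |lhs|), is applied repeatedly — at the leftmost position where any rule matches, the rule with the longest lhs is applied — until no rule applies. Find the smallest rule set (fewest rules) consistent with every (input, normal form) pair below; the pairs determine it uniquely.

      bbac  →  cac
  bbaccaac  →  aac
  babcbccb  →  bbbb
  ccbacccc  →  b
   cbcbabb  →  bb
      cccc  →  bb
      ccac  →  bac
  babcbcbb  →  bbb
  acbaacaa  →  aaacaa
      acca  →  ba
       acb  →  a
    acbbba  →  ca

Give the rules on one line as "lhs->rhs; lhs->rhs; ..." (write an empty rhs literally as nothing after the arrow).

ab->b; bba->ca; cb->; cc->b

  | bbac => cac
  | bbaccaac => caccaac => cabaac => cbaac => aac
  | babcbccb => bbcbccb => bbccb => bbbb
  | ccbacccc => bbacccc => cacccc => cabcc => cbcc => cc => b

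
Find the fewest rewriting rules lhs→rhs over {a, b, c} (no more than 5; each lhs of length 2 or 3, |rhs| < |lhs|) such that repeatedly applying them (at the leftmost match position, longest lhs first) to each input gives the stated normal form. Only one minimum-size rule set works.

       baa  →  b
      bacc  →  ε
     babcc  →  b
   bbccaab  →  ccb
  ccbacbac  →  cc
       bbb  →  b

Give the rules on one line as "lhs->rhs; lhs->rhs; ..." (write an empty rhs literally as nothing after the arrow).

  | baa => b
  | bacc => bc => ε
  | babcc => bac => b
  | bbccaab => ccaab => ccb

aa->; ac->; bb->; bc->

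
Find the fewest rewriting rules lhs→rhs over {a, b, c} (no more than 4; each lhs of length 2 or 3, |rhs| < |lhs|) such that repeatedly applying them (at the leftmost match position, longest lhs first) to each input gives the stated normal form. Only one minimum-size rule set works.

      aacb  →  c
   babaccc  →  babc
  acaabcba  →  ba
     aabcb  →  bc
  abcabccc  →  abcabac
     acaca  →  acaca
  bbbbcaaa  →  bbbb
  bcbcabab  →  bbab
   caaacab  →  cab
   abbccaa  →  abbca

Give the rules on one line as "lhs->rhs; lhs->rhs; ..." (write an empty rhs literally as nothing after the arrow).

aa->; aaa->ca; cb->c; cc->a

  | aacb => cb => c
  | babaccc => babaac => babc
  | acaabcba => acbcba => accba => aaba => ba
  | aabcb => bcb => bc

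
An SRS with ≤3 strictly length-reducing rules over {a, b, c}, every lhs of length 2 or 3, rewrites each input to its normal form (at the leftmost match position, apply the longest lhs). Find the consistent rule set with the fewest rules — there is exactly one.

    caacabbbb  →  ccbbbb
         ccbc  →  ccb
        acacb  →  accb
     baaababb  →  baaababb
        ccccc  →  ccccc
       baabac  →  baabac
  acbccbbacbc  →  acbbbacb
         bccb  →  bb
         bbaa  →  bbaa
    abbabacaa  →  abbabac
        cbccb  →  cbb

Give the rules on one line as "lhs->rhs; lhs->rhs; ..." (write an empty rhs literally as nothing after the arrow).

bc->b; ca->c

  | caacabbbb => cacabbbb => ccabbbb => ccbbbb
  | ccbc => ccb
  | acacb => accb
  | baaababb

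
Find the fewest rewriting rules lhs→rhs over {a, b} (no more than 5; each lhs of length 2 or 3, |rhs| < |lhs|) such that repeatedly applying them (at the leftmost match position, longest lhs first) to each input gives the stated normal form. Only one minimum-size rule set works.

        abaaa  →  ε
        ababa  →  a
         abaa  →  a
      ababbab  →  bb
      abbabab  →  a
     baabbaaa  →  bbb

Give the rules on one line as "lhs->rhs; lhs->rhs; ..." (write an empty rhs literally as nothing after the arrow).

aa->; aab->; ab->a; ba->b

  | abaaa => aaaa => aa => ε
  | ababa => aaba => a
  | abaa => aaa => a
  | ababbab => aabbab => bab => bb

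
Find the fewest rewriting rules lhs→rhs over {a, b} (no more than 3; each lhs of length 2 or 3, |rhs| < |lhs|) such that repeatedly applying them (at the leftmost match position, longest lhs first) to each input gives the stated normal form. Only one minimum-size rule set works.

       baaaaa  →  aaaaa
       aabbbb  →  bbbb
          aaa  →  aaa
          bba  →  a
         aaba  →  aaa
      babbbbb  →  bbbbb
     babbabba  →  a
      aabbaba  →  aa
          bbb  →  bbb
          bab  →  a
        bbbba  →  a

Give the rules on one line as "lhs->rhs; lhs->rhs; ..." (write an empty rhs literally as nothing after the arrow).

ab->a; abb->bb; ba->a

  | baaaaa => aaaaa
  | aabbbb => abbbb => bbbb
  | aaa
  | bba => ba => a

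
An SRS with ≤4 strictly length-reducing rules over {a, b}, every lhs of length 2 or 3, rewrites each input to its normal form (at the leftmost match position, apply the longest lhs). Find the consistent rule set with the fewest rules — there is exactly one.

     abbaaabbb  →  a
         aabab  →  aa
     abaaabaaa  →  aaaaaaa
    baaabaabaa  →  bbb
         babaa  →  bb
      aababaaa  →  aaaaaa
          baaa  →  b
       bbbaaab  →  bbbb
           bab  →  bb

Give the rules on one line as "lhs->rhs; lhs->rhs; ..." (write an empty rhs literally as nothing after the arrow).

  | abbaaabbb => aaabbb => aab => a
  | aabab => aaab => aa
  | abaaabaaa => aaaabaaa => aaaaaaa
  | baaabaabaa => baabaabaa => babaabaa => bbaabaa => bbabaa => bbbaa => bbba => bbb

ab->; aba->aa; abb->; ba->b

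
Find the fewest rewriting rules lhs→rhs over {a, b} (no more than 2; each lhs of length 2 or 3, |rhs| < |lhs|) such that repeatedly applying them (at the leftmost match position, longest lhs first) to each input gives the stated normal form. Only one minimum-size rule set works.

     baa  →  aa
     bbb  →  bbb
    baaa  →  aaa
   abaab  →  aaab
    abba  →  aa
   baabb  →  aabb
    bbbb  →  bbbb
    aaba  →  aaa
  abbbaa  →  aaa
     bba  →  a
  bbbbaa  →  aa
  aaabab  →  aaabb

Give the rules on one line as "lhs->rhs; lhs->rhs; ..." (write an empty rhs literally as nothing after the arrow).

ba->a; bab->bb

  | baa => aa
  | bbb
  | baaa => aaa
  | abaab => aaab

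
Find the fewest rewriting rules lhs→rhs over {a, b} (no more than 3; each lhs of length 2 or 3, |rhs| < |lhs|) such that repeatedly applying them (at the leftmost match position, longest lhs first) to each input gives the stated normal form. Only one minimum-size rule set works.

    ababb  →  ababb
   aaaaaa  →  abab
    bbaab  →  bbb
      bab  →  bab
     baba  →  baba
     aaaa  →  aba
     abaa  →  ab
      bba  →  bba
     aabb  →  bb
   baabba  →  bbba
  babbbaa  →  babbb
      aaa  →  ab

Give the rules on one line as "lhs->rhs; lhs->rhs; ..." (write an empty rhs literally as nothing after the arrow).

aa->; aaa->ab

  | ababb
  | aaaaaa => abaaa => abab
  | bbaab => bbb
  | bab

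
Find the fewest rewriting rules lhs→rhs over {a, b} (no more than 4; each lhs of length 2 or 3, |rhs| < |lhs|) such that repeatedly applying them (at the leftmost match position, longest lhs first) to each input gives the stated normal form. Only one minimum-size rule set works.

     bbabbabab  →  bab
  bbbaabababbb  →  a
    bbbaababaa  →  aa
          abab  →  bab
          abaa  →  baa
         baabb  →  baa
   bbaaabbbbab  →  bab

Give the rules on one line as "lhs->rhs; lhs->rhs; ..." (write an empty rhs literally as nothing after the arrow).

  | bbabbabab => abbabab => aabab => abab => bab
  | bbbaabababbb => aabababbb => abababbb => bababbb => bbabbb => abbb => a
  | bbbaababaa => aababaa => ababaa => babaa => bbaa => aa
  | abab => bab

aba->ba; bb->; bbb->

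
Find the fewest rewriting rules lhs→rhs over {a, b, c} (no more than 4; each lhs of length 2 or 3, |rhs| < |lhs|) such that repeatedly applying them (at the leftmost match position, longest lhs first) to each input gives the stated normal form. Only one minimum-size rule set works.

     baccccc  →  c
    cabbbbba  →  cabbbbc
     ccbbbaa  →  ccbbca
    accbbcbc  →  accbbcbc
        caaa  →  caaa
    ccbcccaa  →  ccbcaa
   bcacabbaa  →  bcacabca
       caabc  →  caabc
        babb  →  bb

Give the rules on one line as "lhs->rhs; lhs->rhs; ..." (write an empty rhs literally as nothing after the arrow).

ba->; bba->bc; ccc->c

  | baccccc => ccccc => ccc => c
  | cabbbbba => cabbbbc
  | ccbbbaa => ccbbca
  | accbbcbc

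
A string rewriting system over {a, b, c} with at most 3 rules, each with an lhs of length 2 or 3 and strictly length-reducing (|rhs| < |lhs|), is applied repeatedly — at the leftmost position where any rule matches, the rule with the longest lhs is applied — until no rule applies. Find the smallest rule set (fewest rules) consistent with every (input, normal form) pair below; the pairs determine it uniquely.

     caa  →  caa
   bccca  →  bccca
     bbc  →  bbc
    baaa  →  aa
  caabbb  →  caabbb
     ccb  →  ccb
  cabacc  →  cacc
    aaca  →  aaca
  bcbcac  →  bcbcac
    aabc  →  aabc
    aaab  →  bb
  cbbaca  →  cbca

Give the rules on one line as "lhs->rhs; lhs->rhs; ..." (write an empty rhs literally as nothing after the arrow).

  | caa
  | bccca
  | bbc
  | baaa => aa

aaa->b; ba->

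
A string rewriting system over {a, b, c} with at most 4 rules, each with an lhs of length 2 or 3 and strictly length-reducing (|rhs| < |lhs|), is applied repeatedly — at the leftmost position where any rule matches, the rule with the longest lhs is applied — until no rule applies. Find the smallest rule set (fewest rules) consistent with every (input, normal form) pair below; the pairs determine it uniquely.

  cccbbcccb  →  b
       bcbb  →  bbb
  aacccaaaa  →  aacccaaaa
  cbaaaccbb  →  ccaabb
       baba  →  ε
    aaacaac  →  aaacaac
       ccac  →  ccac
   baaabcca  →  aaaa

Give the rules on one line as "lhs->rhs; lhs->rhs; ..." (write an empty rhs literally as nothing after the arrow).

ba->; bcc->a; cb->b; cba->cc

  | cccbbcccb => ccbbcccb => cbbcccb => bbcccb => bacb => cb => b
  | bcbb => bbb
  | aacccaaaa
  | cbaaaccbb => ccaaccbb => ccaacbb => ccaabb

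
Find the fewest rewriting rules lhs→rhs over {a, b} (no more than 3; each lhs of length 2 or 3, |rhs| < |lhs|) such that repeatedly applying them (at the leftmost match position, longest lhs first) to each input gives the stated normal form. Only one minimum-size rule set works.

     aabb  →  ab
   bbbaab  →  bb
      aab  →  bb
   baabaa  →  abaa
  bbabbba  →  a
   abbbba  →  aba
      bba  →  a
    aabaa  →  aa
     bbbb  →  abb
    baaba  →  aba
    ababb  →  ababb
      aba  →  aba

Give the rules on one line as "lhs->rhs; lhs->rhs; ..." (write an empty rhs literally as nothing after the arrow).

  | aabb => bbb => ab
  | bbbaab => abaab => abbb => aab => bb
  | aab => bb
  | baabaa => bbbaa => abaa

aab->bb; bba->a; bbb->ab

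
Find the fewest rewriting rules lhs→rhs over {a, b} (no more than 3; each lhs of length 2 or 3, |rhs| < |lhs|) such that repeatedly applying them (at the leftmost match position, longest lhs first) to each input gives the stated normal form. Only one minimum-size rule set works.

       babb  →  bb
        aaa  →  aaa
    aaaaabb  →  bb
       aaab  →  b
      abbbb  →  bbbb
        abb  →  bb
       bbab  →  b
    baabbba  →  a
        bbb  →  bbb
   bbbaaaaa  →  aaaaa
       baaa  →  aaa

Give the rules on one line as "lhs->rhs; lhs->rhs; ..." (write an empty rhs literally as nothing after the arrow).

  | babb => abb => bb
  | aaa
  | aaaaabb => aaaabb => aaabb => aabb => abb => bb
  | aaab => aab => ab => b

ab->b; ba->a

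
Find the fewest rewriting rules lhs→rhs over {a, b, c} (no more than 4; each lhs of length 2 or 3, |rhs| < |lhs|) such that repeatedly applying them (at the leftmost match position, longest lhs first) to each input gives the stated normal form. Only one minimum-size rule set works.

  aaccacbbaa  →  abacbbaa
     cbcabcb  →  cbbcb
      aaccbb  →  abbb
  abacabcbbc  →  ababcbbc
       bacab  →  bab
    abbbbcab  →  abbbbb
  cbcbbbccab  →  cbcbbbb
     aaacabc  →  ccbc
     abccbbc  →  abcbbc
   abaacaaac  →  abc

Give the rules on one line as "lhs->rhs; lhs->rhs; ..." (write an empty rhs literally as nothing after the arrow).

aaa->cc; acc->b; bcc->bc; ca->

  | aaccacbbaa => abacbbaa
  | cbcabcb => cbbcb
  | aaccbb => abbb
  | abacabcbbc => ababcbbc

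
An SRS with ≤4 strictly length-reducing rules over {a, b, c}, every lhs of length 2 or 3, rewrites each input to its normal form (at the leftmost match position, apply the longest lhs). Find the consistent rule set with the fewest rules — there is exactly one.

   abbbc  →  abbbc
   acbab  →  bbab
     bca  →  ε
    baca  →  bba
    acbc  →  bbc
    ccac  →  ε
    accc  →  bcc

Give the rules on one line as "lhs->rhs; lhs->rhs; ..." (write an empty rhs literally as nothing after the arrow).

  | abbbc
  | acbab => bbab
  | bca => ε
  | baca => bba

ac->b; bca->; ccb->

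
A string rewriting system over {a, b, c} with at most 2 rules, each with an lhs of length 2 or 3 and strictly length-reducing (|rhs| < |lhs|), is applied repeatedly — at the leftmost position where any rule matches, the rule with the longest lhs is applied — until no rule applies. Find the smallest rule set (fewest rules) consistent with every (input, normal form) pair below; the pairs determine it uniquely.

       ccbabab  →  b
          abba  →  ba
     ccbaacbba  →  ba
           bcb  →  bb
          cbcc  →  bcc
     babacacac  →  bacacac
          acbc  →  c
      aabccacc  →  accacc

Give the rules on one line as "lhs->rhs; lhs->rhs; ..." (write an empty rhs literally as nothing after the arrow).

  | ccbabab => cbabab => babab => bab => b
  | abba => ba
  | ccbaacbba => cbaacbba => baacbba => baabba => baba => ba
  | bcb => bb

ab->; cb->b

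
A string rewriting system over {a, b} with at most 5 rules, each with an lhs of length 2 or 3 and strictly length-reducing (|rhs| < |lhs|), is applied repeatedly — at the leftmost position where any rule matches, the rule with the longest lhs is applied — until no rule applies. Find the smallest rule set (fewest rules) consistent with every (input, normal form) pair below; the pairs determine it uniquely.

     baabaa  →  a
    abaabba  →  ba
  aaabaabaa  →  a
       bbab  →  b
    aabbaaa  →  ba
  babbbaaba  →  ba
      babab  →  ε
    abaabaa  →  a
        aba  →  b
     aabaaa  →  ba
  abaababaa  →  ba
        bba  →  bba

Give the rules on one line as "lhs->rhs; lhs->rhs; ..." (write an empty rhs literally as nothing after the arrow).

  | baabaa => babaa => aa => a
  | abaabba => babba => ba
  | aaabaabaa => aabaabaa => abaabaa => babaa => aa => a
  | bbab => b

aa->a; ab->; aba->b; bab->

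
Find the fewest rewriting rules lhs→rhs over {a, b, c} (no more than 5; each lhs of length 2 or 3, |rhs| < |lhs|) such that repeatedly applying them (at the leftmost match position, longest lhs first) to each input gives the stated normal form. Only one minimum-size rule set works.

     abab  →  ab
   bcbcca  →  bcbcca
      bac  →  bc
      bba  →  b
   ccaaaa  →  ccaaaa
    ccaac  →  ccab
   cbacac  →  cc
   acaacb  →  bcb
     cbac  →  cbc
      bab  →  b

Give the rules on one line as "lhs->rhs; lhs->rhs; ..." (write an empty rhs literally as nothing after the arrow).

ac->b; ba->b; bb->b; bca->

  | abab => abb => ab
  | bcbcca
  | bac => bc
  | bba => ba => b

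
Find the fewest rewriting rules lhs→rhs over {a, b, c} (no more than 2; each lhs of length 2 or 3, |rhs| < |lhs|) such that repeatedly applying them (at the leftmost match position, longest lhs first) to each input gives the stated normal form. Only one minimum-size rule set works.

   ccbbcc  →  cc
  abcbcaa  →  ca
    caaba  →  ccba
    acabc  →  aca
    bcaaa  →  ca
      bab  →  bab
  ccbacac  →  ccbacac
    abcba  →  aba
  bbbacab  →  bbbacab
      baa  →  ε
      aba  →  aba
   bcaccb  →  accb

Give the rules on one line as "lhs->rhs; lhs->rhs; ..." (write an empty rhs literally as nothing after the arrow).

aa->c; bc->

  | ccbbcc => ccbc => cc
  | abcbcaa => abcaa => aaa => ca
  | caaba => ccba
  | acabc => aca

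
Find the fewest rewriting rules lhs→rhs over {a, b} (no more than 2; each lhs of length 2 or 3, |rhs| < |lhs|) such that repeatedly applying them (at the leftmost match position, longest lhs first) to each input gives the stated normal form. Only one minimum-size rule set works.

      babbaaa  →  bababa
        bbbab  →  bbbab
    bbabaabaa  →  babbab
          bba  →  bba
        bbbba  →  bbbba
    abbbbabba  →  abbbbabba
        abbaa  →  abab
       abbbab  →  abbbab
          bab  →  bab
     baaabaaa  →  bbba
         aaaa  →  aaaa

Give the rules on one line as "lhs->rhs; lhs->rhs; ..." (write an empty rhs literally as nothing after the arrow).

  | babbaaa => bababa
  | bbbab
  | bbabaabaa => bbaabbaa => babbbaa => babbab
  | bba

aab->bb; baa->ab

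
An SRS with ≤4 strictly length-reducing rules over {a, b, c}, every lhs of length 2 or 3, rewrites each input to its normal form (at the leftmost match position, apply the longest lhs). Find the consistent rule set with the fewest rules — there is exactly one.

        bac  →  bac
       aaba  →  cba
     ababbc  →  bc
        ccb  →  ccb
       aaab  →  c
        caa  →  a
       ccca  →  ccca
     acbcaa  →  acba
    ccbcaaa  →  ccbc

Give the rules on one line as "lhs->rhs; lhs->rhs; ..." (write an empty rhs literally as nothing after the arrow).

  | bac
  | aaba => cba
  | ababbc => abbc => bc
  | ccb

aa->c; ab->; caa->a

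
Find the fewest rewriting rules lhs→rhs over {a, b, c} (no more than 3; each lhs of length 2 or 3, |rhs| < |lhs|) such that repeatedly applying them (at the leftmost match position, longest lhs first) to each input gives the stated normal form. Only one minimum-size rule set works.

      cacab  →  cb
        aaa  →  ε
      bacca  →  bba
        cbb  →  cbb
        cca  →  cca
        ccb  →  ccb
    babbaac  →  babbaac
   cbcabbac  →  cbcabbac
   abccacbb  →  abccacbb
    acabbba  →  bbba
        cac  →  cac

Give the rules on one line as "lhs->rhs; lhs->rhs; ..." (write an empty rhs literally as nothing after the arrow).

  | cacab => cb
  | aaa => ε
  | bacca => bba
  | cbb

aaa->; aca->; acc->b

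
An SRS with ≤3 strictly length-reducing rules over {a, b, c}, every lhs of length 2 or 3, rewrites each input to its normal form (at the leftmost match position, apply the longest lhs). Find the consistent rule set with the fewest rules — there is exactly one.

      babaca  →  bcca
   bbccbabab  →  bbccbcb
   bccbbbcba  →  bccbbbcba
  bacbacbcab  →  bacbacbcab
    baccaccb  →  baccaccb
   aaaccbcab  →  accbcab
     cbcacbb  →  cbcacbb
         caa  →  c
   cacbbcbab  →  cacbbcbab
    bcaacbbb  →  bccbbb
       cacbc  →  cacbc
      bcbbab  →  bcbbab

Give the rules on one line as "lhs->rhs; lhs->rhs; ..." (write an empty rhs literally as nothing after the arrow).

  | babaca => bcca
  | bbccbabab => bbccbcb
  | bccbbbcba
  | bacbacbcab

aa->; aba->c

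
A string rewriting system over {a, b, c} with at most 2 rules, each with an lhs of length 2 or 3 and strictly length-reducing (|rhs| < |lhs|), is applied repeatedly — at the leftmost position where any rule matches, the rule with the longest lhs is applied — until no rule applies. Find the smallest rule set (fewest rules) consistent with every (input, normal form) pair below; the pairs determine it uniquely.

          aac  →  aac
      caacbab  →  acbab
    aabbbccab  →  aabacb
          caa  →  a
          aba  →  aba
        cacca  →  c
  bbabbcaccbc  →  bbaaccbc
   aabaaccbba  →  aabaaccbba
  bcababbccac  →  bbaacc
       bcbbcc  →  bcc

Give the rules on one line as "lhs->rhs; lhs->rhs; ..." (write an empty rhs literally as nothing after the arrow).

bbc->ac; ca->

  | aac
  | caacbab => acbab
  | aabbbccab => aabaccab => aabacb
  | caa => a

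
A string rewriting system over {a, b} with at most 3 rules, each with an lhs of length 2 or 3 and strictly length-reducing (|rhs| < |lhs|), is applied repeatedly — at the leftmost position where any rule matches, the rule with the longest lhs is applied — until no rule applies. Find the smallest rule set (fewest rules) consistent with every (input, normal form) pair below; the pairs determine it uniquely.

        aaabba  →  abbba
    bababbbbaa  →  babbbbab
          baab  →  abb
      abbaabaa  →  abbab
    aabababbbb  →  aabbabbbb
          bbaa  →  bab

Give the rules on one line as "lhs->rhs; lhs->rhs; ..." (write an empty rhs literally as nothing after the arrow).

aaa->ab; aba->ab; baa->ab

  | aaabba => abbba
  | bababbbbaa => babbbbbaa => babbbbab
  | baab => abb
  | abbaabaa => ababbaa => abbbaa => abbab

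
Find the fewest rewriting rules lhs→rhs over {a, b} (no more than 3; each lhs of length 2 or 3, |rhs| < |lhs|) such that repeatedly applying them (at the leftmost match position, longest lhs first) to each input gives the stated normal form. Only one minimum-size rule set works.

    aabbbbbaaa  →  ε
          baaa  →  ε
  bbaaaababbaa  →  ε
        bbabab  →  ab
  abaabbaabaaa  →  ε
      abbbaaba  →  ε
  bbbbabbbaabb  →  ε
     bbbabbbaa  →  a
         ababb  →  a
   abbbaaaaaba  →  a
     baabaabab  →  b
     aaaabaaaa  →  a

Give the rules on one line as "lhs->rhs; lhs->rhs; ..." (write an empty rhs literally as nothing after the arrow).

  | aabbbbbaaa => bbbbbaaa => bbbaaa => baaa => aa => ε
  | baaa => aa => ε
  | bbaaaababbaa => aaaababbaa => aababbaa => babbaa => bbaa => aa => ε
  | bbabab => abab => ab

aa->; ba->; bb->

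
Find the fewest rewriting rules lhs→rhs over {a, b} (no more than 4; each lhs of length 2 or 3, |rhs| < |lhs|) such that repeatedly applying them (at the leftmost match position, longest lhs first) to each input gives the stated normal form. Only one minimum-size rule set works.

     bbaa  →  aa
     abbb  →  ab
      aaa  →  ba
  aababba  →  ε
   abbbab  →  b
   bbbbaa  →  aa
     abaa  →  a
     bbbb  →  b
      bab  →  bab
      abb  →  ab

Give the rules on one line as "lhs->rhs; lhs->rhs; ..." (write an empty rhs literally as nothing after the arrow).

aaa->ba; aba->; baa->aa; bb->b

  | bbaa => baa => aa
  | abbb => abb => ab
  | aaa => ba
  | aababba => abba => aba => ε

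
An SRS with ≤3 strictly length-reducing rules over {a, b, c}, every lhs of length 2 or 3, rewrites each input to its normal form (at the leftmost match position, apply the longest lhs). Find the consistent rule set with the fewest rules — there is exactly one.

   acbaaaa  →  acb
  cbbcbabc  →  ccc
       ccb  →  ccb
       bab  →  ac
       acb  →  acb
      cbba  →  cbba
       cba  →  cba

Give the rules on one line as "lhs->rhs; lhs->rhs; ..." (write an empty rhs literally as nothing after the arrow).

aa->; bab->ac; bbc->a

  | acbaaaa => acbaa => acb
  | cbbcbabc => cababc => caacc => ccc
  | ccb
  | bab => ac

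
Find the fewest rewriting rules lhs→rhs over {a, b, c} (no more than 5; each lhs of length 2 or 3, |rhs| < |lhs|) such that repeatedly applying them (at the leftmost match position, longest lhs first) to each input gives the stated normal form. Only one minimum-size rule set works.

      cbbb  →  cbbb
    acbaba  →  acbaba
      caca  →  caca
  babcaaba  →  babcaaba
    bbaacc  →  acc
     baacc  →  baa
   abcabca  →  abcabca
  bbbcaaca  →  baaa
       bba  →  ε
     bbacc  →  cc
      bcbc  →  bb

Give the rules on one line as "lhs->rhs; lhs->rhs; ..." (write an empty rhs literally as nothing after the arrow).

  | cbbb
  | acbaba
  | caca
  | babcaaba

aac->aa; bba->; bbc->; cbc->b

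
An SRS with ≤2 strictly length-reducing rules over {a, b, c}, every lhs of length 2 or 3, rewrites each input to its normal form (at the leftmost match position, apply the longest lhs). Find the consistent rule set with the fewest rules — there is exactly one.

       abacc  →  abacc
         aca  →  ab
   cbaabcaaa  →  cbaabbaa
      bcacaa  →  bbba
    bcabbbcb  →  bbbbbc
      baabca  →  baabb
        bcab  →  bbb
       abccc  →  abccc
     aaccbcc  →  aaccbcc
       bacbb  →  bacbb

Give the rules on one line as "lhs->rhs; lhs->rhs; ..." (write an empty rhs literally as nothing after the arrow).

  | abacc
  | aca => ab
  | cbaabcaaa => cbaabbaa
  | bcacaa => bbcaa => bbba

bcb->bc; ca->b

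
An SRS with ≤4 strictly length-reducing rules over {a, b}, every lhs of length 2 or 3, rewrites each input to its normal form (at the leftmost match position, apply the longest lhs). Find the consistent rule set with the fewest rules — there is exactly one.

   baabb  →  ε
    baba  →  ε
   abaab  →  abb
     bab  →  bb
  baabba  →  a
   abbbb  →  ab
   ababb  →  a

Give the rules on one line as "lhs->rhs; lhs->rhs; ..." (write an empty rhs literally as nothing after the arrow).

  | baabb => babb => bbb => ε
  | baba => bba => ε
  | abaab => abab => abb
  | bab => bb

ba->b; bba->; bbb->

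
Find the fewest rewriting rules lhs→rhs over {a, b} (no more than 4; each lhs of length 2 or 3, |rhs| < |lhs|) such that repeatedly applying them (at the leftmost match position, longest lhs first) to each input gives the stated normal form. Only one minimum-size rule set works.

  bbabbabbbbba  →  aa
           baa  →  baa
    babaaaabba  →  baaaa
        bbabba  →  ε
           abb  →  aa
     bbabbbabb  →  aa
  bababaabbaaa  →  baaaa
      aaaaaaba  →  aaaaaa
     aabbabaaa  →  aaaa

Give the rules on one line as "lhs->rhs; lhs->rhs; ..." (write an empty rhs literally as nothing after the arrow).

  | bbabbabbbbba => bbabbbbba => bbbbba => abbba => aaba => aa
  | baa
  | babaaaabba => baaaabba => baaaa
  | bbabba => bba => ε

aba->a; bb->a; bba->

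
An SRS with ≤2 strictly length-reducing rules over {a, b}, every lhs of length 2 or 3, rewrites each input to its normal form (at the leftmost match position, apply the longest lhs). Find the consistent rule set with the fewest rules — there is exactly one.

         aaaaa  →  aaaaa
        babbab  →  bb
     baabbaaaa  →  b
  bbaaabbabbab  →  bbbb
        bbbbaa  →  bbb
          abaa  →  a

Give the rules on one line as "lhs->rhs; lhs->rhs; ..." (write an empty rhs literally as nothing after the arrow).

ba->; baa->ba

  | aaaaa
  | babbab => bbab => bb
  | baabbaaaa => babbaaaa => bbaaaa => bbaaa => bbaa => bba => b
  | bbaaabbabbab => bbaabbabbab => bbabbabbab => bbbabbab => bbbbab => bbbb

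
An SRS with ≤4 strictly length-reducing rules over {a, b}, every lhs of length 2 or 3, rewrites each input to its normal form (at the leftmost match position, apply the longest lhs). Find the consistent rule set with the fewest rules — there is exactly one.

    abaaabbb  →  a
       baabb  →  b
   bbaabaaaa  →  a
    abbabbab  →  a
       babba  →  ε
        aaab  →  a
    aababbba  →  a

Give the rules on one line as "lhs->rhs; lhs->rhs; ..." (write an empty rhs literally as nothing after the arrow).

aa->a; ab->a; baa->; bb->b

  | abaaabbb => aaaabbb => aaabbb => aabbb => abbb => abb => ab => a
  | baabb => bb => b
  | bbaabaaaa => baabaaaa => baaaa => aa => a
  | abbabbab => ababbab => aabbab => abbab => abab => aab => ab => a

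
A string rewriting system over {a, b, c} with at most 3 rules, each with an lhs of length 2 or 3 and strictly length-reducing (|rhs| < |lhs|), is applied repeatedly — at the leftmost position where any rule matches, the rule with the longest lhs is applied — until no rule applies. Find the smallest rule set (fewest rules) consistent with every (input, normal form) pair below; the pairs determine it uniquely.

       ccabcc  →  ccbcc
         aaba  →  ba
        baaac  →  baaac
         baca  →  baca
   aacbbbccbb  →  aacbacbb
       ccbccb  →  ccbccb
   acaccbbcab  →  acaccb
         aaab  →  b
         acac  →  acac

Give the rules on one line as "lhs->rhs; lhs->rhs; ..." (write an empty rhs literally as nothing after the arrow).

ab->b; bbc->a

  | ccabcc => ccbcc
  | aaba => aba => ba
  | baaac
  | baca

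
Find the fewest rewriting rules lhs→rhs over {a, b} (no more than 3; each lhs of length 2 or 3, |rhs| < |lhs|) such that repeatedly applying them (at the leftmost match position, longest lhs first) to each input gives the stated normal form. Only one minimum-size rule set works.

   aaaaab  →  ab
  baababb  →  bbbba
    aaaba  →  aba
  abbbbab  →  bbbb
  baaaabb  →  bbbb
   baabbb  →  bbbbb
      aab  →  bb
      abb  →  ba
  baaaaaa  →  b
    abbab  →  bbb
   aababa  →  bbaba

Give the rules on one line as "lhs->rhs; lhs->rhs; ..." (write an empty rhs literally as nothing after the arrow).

  | aaaaab => aaab => ab
  | baababb => bbbabb => bbbba
  | aaaba => aba
  | abbbbab => babbab => bbaab => bbbb

aa->; aab->bb; abb->ba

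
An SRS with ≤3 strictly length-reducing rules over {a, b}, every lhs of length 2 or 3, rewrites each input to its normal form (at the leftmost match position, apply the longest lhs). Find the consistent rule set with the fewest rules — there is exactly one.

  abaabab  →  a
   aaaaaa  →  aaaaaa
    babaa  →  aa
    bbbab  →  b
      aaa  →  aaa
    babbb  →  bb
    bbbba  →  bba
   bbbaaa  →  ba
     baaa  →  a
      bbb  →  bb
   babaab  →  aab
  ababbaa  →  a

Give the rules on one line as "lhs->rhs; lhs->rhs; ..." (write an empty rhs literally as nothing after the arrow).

baa->; bab->; bbb->bb

  | abaabab => abab => a
  | aaaaaa
  | babaa => aa
  | bbbab => bbab => b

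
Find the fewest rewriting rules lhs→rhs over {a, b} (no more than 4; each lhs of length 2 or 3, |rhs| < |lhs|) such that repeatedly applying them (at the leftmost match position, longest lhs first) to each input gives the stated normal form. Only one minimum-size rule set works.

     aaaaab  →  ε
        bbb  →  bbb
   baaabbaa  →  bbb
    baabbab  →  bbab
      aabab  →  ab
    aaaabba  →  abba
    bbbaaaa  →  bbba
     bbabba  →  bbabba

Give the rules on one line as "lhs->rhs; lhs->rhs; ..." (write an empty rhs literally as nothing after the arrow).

  | aaaaab => aab => ε
  | bbb
  | baaabbaa => bbbaa => bbb
  | baabbab => bbab

aa->; aaa->; aab->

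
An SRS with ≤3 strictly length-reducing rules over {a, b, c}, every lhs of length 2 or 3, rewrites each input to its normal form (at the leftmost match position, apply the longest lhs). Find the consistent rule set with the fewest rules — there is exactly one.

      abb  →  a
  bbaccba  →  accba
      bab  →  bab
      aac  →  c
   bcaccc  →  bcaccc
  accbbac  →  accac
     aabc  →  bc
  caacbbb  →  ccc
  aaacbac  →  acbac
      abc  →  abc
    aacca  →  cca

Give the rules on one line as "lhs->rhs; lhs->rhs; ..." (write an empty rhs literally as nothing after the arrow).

  | abb => a
  | bbaccba => accba
  | bab
  | aac => c

aa->; bb->; bbb->c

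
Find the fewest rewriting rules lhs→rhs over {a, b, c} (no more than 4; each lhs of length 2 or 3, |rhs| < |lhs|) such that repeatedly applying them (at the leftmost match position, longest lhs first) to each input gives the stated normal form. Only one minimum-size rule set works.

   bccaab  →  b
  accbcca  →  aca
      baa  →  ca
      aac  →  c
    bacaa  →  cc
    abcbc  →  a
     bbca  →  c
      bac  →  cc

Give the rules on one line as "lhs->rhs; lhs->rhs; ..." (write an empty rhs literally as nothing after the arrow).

  | bccaab => caab => cb => b
  | accbcca => acbcca => abcca => aca
  | baa => ca
  | aac => c

aa->; ba->c; bc->; cb->b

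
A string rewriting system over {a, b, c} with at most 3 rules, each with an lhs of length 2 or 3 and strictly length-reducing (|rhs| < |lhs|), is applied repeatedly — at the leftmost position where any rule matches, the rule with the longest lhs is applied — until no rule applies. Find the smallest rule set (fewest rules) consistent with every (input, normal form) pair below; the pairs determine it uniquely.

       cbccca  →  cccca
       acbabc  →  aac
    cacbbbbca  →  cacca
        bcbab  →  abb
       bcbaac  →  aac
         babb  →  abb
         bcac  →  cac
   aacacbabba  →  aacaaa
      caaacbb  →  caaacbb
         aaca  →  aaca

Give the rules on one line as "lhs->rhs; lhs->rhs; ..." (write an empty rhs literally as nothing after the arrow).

ba->a; bc->c; cba->ab

  | cbccca => cccca
  | acbabc => aabbc => aabc => aac
  | cacbbbbca => cacbbbca => cacbbca => cacbca => cacca
  | bcbab => cbab => abb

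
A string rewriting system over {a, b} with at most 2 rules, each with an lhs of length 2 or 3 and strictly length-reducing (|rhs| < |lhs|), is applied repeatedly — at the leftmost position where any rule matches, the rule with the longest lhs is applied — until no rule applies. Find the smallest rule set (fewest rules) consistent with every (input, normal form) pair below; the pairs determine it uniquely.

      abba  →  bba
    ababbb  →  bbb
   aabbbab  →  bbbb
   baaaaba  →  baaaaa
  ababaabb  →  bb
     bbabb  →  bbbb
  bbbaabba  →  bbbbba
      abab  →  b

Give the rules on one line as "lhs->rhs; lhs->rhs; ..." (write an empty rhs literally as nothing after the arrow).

ab->b; aba->aa

  | abba => bba
  | ababbb => aabbb => abbb => bbb
  | aabbbab => abbbab => bbbab => bbbb
  | baaaaba => baaaaa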